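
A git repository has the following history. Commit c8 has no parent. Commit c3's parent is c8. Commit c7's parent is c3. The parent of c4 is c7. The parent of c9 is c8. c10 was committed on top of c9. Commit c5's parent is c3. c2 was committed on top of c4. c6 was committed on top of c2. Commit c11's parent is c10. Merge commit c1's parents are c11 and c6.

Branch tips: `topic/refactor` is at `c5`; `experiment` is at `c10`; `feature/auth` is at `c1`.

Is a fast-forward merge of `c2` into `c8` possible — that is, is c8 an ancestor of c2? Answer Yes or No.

Yes

A fast-forward from c8 to c2 is possible iff c8 is an ancestor of c2.
Ancestors of c2: {c2, c3, c4, c7, c8}.
c8 is among them, so fast-forward is possible.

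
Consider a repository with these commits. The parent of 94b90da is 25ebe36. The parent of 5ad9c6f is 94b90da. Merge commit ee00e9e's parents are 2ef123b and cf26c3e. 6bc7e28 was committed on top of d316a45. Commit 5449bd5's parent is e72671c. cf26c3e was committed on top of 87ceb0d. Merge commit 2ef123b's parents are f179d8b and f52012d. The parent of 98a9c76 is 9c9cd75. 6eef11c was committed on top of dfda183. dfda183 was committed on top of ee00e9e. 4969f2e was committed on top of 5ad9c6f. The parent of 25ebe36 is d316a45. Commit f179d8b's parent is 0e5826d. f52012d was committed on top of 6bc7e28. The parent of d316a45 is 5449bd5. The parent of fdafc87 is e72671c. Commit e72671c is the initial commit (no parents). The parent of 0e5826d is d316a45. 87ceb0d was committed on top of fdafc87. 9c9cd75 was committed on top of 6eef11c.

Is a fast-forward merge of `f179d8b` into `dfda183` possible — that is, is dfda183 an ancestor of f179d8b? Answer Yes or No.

A fast-forward from dfda183 to f179d8b is possible iff dfda183 is an ancestor of f179d8b.
Ancestors of f179d8b: {0e5826d, 5449bd5, d316a45, e72671c, f179d8b}.
dfda183 is not among them, so fast-forward is not possible.

No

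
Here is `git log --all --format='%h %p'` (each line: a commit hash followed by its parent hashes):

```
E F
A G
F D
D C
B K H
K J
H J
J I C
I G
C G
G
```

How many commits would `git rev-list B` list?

7

Walking parent pointers from B: reachable set = {B, C, G, H, I, J, K}.
That is 7 commits.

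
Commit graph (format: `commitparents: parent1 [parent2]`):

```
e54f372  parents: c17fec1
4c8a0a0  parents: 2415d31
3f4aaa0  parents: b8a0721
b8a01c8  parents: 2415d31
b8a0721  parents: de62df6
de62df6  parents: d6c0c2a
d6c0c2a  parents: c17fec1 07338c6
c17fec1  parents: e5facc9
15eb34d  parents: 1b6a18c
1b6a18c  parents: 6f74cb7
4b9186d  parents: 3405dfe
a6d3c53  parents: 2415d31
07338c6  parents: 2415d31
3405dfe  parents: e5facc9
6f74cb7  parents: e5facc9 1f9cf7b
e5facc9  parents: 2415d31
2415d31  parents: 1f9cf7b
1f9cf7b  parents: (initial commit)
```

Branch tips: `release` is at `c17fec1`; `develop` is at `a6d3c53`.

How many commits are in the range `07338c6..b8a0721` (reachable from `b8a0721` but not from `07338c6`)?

Reachable from b8a0721: {07338c6, 1f9cf7b, 2415d31, b8a0721, c17fec1, d6c0c2a, de62df6, e5facc9}.
Reachable from 07338c6: {07338c6, 1f9cf7b, 2415d31}.
In b8a0721's history but not 07338c6's: {b8a0721, c17fec1, d6c0c2a, de62df6, e5facc9} — 5 commits.

5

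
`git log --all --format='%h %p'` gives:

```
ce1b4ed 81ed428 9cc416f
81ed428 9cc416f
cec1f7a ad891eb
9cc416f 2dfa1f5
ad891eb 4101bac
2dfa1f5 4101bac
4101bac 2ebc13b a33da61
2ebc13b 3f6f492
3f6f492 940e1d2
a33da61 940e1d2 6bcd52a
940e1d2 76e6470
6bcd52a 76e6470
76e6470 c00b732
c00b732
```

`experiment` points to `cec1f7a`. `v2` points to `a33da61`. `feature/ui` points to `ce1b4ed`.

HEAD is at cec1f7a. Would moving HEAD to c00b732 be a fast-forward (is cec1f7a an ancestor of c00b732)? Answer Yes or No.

A fast-forward from cec1f7a to c00b732 is possible iff cec1f7a is an ancestor of c00b732.
Ancestors of c00b732: {c00b732}.
cec1f7a is not among them, so fast-forward is not possible.

No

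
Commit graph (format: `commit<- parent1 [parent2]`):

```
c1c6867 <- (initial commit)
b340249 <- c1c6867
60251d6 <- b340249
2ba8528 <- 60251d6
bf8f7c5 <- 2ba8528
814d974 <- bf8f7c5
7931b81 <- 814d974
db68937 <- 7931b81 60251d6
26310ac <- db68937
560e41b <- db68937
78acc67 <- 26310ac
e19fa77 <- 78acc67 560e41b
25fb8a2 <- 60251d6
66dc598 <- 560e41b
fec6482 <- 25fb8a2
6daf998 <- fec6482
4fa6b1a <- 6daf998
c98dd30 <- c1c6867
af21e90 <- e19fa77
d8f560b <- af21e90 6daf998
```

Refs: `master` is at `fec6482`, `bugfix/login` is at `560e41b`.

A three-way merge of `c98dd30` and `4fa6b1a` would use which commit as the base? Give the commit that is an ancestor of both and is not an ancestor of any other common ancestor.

c1c6867

Ancestors of c98dd30: {c1c6867, c98dd30}.
Ancestors of 4fa6b1a: {25fb8a2, 4fa6b1a, 60251d6, 6daf998, b340249, c1c6867, fec6482}.
Common ancestors: {c1c6867}.
The only common ancestor is c1c6867, so it is the merge base.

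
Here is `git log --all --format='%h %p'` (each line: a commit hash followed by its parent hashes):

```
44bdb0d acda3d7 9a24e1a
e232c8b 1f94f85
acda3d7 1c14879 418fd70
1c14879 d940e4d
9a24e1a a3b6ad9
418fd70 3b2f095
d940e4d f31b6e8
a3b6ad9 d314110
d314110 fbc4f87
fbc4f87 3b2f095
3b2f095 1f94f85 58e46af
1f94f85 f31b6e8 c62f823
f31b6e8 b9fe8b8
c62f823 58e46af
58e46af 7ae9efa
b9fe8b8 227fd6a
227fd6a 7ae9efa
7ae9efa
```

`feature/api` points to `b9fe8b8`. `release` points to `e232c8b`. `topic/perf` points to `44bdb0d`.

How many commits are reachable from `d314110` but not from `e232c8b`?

Reachable from d314110: {1f94f85, 227fd6a, 3b2f095, 58e46af, 7ae9efa, b9fe8b8, c62f823, d314110, f31b6e8, fbc4f87}.
Reachable from e232c8b: {1f94f85, 227fd6a, 58e46af, 7ae9efa, b9fe8b8, c62f823, e232c8b, f31b6e8}.
In d314110's history but not e232c8b's: {3b2f095, d314110, fbc4f87} — 3 commits.

3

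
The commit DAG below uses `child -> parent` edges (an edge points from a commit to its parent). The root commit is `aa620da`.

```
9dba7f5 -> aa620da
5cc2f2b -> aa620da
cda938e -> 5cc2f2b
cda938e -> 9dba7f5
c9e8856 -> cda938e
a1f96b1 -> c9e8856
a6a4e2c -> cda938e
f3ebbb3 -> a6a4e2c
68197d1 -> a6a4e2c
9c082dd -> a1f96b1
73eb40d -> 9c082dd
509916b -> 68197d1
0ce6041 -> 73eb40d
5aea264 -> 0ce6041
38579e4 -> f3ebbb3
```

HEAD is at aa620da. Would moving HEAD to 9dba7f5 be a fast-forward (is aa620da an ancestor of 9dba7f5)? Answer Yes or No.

A fast-forward from aa620da to 9dba7f5 is possible iff aa620da is an ancestor of 9dba7f5.
Ancestors of 9dba7f5: {9dba7f5, aa620da}.
aa620da is among them, so fast-forward is possible.

Yes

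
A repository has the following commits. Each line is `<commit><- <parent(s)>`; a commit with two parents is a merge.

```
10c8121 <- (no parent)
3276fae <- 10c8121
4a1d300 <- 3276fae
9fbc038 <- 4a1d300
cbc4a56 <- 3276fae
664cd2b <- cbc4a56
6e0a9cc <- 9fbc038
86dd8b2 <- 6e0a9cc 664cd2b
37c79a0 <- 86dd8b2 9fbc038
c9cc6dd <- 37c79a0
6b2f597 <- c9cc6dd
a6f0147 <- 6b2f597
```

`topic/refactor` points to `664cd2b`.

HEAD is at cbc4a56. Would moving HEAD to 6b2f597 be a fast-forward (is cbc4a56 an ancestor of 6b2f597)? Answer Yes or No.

Yes

A fast-forward from cbc4a56 to 6b2f597 is possible iff cbc4a56 is an ancestor of 6b2f597.
Ancestors of 6b2f597: {10c8121, 3276fae, 37c79a0, 4a1d300, 664cd2b, 6b2f597, 6e0a9cc, 86dd8b2, 9fbc038, c9cc6dd, cbc4a56}.
cbc4a56 is among them, so fast-forward is possible.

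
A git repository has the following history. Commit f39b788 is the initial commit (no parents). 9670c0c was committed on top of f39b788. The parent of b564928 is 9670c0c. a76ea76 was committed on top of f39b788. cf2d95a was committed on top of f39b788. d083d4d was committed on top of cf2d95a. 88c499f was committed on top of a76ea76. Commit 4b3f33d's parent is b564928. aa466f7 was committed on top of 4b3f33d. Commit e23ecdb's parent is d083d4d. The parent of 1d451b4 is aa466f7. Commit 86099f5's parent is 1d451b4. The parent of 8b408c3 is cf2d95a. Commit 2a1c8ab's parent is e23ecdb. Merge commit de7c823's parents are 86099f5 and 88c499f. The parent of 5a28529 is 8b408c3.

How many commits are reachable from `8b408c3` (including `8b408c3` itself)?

Walking parent pointers from 8b408c3: reachable set = {8b408c3, cf2d95a, f39b788}.
That is 3 commits.

3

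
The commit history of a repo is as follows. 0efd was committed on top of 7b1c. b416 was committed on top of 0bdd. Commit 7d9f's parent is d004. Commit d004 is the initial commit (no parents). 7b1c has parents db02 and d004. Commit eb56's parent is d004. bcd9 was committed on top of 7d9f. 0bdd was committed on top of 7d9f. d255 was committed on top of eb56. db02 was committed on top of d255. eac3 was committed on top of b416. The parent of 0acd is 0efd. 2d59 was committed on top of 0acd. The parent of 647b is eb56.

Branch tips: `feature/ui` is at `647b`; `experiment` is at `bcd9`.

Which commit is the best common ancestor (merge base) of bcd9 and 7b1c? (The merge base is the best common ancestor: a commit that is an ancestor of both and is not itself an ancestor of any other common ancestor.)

d004

Ancestors of bcd9: {7d9f, bcd9, d004}.
Ancestors of 7b1c: {7b1c, d004, d255, db02, eb56}.
Common ancestors: {d004}.
The only common ancestor is d004, so it is the merge base.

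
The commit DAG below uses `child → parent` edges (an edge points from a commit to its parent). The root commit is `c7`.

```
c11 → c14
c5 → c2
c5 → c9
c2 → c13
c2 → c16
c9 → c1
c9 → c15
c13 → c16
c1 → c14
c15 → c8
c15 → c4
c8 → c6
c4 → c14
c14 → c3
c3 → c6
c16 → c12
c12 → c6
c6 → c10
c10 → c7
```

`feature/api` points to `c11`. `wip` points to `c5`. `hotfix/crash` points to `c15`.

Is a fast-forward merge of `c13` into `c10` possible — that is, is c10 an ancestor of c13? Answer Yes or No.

Yes

A fast-forward from c10 to c13 is possible iff c10 is an ancestor of c13.
Ancestors of c13: {c10, c12, c13, c16, c6, c7}.
c10 is among them, so fast-forward is possible.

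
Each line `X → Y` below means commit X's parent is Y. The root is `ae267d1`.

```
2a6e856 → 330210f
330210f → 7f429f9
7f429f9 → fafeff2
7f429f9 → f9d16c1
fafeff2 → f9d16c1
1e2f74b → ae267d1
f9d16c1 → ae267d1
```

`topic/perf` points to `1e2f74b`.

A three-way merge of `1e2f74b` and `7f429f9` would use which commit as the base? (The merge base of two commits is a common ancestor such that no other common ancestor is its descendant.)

Ancestors of 1e2f74b: {1e2f74b, ae267d1}.
Ancestors of 7f429f9: {7f429f9, ae267d1, f9d16c1, fafeff2}.
Common ancestors: {ae267d1}.
The only common ancestor is ae267d1, so it is the merge base.

ae267d1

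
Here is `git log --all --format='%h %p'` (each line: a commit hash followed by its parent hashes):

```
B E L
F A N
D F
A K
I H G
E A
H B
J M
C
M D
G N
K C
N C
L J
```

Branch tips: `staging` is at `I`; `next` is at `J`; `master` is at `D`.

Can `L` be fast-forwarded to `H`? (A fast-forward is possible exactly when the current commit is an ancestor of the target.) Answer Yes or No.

Yes

A fast-forward from L to H is possible iff L is an ancestor of H.
Ancestors of H: {A, B, C, D, E, F, H, J, K, L, M, N}.
L is among them, so fast-forward is possible.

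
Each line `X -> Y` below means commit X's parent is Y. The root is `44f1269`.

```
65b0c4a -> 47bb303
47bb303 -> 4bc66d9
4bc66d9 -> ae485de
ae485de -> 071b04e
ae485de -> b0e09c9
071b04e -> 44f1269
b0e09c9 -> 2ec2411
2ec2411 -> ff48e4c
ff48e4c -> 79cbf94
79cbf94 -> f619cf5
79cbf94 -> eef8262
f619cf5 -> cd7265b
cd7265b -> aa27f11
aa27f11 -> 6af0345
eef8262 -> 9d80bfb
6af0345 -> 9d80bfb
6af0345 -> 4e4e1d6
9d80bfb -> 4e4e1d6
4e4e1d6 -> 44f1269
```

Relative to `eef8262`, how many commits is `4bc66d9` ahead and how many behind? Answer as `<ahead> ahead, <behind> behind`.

11 ahead, 0 behind

Reachable from 4bc66d9: {071b04e, 2ec2411, 44f1269, 4bc66d9, 4e4e1d6, 6af0345, 79cbf94, 9d80bfb, aa27f11, ae485de, b0e09c9, cd7265b, eef8262, f619cf5, ff48e4c}.
Reachable from eef8262: {44f1269, 4e4e1d6, 9d80bfb, eef8262}.
Only in 4bc66d9's history (ahead): {071b04e, 2ec2411, 4bc66d9, 6af0345, 79cbf94, aa27f11, ae485de, b0e09c9, cd7265b, f619cf5, ff48e4c} — 11.
Only in eef8262's history (behind): {} — 0.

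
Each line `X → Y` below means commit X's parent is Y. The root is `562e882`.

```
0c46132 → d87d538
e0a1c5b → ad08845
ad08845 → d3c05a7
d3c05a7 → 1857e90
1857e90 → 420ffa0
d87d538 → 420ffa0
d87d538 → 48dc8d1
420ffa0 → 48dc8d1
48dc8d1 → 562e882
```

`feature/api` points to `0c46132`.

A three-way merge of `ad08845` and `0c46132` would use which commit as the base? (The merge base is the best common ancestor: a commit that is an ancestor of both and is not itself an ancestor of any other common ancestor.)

Ancestors of ad08845: {1857e90, 420ffa0, 48dc8d1, 562e882, ad08845, d3c05a7}.
Ancestors of 0c46132: {0c46132, 420ffa0, 48dc8d1, 562e882, d87d538}.
Common ancestors: {420ffa0, 48dc8d1, 562e882}.
Among these, 420ffa0 is not an ancestor of any other common ancestor — it is the merge base.

420ffa0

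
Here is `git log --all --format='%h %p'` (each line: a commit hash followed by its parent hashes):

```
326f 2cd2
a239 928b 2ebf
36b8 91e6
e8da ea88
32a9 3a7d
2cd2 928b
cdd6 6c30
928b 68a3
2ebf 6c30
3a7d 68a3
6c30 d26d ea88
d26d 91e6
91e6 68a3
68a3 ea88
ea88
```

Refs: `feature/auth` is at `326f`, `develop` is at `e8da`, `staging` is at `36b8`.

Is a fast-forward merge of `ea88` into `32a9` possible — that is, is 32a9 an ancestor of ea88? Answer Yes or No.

A fast-forward from 32a9 to ea88 is possible iff 32a9 is an ancestor of ea88.
Ancestors of ea88: {ea88}.
32a9 is not among them, so fast-forward is not possible.

No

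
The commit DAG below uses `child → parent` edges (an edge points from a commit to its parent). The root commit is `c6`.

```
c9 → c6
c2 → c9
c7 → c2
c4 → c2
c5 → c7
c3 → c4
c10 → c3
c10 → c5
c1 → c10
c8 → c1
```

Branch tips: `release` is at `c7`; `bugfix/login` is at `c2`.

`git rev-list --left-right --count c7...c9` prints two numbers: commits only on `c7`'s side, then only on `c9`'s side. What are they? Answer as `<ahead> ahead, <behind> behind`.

Reachable from c7: {c2, c6, c7, c9}.
Reachable from c9: {c6, c9}.
Only in c7's history (ahead): {c2, c7} — 2.
Only in c9's history (behind): {} — 0.

2 ahead, 0 behind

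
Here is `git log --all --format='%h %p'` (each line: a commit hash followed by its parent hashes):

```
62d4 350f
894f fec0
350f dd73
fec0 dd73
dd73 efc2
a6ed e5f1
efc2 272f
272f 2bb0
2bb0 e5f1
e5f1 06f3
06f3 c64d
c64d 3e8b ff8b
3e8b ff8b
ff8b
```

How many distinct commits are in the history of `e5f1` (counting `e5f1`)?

5

Walking parent pointers from e5f1: reachable set = {06f3, 3e8b, c64d, e5f1, ff8b}.
That is 5 commits.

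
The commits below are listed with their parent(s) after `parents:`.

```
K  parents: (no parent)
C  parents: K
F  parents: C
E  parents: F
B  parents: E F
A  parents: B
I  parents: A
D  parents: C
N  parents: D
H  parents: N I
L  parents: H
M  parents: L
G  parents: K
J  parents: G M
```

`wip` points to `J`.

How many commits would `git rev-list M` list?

Walking parent pointers from M: reachable set = {A, B, C, D, E, F, H, I, K, L, M, N}.
That is 12 commits.

12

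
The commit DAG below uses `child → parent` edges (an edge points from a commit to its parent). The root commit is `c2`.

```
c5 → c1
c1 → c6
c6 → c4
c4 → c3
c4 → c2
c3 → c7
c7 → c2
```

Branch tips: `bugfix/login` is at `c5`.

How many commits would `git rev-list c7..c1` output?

Reachable from c1: {c1, c2, c3, c4, c6, c7}.
Reachable from c7: {c2, c7}.
In c1's history but not c7's: {c1, c3, c4, c6} — 4 commits.

4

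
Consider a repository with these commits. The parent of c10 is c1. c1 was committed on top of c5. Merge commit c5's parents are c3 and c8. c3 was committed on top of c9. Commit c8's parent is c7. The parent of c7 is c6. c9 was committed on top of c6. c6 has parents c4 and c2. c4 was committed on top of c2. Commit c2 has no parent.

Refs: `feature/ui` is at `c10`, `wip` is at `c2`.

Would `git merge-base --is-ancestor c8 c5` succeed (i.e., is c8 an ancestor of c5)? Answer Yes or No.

Yes

Ancestors of c5 (commits reachable by following parents): {c2, c3, c4, c5, c6, c7, c8, c9}.
c8 is in that set, so it is an ancestor of c5.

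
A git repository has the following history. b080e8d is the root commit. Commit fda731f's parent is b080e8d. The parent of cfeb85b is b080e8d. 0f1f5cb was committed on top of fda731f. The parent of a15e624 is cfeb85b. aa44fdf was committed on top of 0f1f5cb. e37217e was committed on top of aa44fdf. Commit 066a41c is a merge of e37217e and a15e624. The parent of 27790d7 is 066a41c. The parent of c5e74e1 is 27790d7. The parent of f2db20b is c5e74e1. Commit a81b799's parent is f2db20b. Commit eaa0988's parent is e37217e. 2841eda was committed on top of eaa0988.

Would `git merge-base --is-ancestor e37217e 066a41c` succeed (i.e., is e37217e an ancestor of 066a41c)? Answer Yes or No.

Yes

Ancestors of 066a41c (commits reachable by following parents): {066a41c, 0f1f5cb, a15e624, aa44fdf, b080e8d, cfeb85b, e37217e, fda731f}.
e37217e is in that set, so it is an ancestor of 066a41c.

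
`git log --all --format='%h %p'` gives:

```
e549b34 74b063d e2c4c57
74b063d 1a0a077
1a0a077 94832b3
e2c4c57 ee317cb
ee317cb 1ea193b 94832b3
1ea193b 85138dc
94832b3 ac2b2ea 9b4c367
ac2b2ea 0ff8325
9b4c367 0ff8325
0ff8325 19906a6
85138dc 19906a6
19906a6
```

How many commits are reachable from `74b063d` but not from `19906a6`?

Reachable from 74b063d: {0ff8325, 19906a6, 1a0a077, 74b063d, 94832b3, 9b4c367, ac2b2ea}.
Reachable from 19906a6: {19906a6}.
In 74b063d's history but not 19906a6's: {0ff8325, 1a0a077, 74b063d, 94832b3, 9b4c367, ac2b2ea} — 6 commits.

6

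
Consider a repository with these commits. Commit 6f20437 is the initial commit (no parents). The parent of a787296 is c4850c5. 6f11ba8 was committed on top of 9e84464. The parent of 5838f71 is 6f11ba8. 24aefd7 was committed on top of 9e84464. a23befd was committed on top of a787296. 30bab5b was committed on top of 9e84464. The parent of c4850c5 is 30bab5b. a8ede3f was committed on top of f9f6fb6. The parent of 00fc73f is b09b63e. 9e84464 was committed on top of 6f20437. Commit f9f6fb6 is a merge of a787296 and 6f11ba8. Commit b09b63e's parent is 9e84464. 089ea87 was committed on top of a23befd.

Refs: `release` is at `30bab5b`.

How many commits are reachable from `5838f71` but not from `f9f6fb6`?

Reachable from 5838f71: {5838f71, 6f11ba8, 6f20437, 9e84464}.
Reachable from f9f6fb6: {30bab5b, 6f11ba8, 6f20437, 9e84464, a787296, c4850c5, f9f6fb6}.
In 5838f71's history but not f9f6fb6's: {5838f71} — 1 commit.

1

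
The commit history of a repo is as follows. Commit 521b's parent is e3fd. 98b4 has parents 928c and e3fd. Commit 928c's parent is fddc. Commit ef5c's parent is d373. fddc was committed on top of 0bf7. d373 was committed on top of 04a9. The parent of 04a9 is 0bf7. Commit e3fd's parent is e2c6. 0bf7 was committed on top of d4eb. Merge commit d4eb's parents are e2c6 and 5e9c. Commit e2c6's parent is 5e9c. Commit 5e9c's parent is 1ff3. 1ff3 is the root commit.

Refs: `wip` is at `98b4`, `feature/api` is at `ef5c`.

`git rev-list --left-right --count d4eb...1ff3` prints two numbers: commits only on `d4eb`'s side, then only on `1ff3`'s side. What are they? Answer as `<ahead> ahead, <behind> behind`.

Reachable from d4eb: {1ff3, 5e9c, d4eb, e2c6}.
Reachable from 1ff3: {1ff3}.
Only in d4eb's history (ahead): {5e9c, d4eb, e2c6} — 3.
Only in 1ff3's history (behind): {} — 0.

3 ahead, 0 behind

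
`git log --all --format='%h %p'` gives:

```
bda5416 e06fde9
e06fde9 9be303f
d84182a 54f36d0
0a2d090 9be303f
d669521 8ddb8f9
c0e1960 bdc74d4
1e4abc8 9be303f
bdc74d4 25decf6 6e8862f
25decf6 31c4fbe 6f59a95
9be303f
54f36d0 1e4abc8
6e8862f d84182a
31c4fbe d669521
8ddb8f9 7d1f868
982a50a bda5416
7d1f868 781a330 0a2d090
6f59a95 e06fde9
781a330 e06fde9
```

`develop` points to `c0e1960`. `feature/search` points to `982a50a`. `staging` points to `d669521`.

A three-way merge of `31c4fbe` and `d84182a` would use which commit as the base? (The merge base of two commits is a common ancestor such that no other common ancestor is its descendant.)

9be303f

Ancestors of 31c4fbe: {0a2d090, 31c4fbe, 781a330, 7d1f868, 8ddb8f9, 9be303f, d669521, e06fde9}.
Ancestors of d84182a: {1e4abc8, 54f36d0, 9be303f, d84182a}.
Common ancestors: {9be303f}.
The only common ancestor is 9be303f, so it is the merge base.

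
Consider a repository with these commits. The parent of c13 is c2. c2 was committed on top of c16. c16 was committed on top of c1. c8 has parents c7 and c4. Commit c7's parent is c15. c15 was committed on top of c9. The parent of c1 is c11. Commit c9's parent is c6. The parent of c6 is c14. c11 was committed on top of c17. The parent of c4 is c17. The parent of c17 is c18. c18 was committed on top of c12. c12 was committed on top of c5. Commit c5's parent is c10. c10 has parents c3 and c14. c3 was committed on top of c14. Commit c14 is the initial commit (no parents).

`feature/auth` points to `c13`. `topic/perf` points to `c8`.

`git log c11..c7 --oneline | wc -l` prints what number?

4

Reachable from c7: {c14, c15, c6, c7, c9}.
Reachable from c11: {c10, c11, c12, c14, c17, c18, c3, c5}.
In c7's history but not c11's: {c15, c6, c7, c9} — 4 commits.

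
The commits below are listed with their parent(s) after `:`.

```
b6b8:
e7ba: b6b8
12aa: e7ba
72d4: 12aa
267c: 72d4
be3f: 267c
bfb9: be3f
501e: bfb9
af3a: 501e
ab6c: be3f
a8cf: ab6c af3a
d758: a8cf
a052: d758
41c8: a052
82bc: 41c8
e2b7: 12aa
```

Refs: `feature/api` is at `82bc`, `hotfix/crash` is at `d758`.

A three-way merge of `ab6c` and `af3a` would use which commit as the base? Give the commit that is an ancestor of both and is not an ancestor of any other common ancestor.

Ancestors of ab6c: {12aa, 267c, 72d4, ab6c, b6b8, be3f, e7ba}.
Ancestors of af3a: {12aa, 267c, 501e, 72d4, af3a, b6b8, be3f, bfb9, e7ba}.
Common ancestors: {12aa, 267c, 72d4, b6b8, be3f, e7ba}.
Among these, be3f is not an ancestor of any other common ancestor — it is the merge base.

be3f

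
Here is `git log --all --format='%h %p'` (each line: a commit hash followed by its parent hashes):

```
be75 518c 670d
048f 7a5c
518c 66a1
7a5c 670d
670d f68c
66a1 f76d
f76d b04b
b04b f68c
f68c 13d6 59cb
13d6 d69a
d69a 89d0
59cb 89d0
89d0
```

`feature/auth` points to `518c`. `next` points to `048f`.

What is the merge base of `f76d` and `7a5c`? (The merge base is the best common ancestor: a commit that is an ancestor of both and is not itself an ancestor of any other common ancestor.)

f68c

Ancestors of f76d: {13d6, 59cb, 89d0, b04b, d69a, f68c, f76d}.
Ancestors of 7a5c: {13d6, 59cb, 670d, 7a5c, 89d0, d69a, f68c}.
Common ancestors: {13d6, 59cb, 89d0, d69a, f68c}.
Among these, f68c is not an ancestor of any other common ancestor — it is the merge base.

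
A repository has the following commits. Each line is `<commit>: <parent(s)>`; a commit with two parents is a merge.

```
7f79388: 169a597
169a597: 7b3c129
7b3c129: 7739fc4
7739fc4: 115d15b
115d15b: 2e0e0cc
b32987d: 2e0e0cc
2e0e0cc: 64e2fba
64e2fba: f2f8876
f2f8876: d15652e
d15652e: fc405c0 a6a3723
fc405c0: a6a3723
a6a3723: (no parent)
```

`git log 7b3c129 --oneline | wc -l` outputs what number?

Walking parent pointers from 7b3c129: reachable set = {115d15b, 2e0e0cc, 64e2fba, 7739fc4, 7b3c129, a6a3723, d15652e, f2f8876, fc405c0}.
That is 9 commits.

9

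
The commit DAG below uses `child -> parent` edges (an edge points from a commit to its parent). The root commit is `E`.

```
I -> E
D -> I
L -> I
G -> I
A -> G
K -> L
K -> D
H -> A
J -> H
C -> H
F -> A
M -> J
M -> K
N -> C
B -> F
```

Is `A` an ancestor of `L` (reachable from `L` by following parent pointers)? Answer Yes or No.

No

Ancestors of L: {E, I, L}.
A is not in that set, so it is not an ancestor of L.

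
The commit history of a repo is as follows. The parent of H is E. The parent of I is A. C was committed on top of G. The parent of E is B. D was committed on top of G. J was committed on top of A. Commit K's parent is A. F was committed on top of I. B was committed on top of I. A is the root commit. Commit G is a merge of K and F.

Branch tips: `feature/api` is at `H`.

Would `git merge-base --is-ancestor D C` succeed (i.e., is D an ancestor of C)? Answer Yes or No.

No

Ancestors of C: {A, C, F, G, I, K}.
D is not in that set, so it is not an ancestor of C.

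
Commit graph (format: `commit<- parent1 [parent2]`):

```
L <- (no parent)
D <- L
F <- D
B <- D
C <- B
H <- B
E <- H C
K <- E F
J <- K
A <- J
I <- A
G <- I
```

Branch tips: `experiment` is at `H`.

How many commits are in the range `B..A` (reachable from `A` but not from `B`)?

7

Reachable from A: {A, B, C, D, E, F, H, J, K, L}.
Reachable from B: {B, D, L}.
In A's history but not B's: {A, C, E, F, H, J, K} — 7 commits.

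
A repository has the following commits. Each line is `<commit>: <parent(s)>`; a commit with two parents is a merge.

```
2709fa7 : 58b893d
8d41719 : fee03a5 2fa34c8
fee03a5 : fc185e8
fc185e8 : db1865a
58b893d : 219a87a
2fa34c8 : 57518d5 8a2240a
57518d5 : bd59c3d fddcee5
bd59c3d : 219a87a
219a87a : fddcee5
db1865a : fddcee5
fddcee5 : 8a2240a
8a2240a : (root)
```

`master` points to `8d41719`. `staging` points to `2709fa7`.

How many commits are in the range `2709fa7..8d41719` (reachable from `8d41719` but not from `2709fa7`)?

Reachable from 8d41719: {219a87a, 2fa34c8, 57518d5, 8a2240a, 8d41719, bd59c3d, db1865a, fc185e8, fddcee5, fee03a5}.
Reachable from 2709fa7: {219a87a, 2709fa7, 58b893d, 8a2240a, fddcee5}.
In 8d41719's history but not 2709fa7's: {2fa34c8, 57518d5, 8d41719, bd59c3d, db1865a, fc185e8, fee03a5} — 7 commits.

7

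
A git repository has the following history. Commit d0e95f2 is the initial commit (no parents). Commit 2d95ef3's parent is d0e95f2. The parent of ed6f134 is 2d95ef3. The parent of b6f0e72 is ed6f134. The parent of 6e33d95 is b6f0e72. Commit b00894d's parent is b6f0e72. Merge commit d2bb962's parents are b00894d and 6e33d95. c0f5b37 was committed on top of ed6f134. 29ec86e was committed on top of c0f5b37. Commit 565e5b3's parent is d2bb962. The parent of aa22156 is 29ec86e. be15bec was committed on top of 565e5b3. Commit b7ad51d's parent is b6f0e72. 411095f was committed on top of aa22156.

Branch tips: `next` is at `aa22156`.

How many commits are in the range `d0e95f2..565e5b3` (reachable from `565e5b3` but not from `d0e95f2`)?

Reachable from 565e5b3: {2d95ef3, 565e5b3, 6e33d95, b00894d, b6f0e72, d0e95f2, d2bb962, ed6f134}.
Reachable from d0e95f2: {d0e95f2}.
In 565e5b3's history but not d0e95f2's: {2d95ef3, 565e5b3, 6e33d95, b00894d, b6f0e72, d2bb962, ed6f134} — 7 commits.

7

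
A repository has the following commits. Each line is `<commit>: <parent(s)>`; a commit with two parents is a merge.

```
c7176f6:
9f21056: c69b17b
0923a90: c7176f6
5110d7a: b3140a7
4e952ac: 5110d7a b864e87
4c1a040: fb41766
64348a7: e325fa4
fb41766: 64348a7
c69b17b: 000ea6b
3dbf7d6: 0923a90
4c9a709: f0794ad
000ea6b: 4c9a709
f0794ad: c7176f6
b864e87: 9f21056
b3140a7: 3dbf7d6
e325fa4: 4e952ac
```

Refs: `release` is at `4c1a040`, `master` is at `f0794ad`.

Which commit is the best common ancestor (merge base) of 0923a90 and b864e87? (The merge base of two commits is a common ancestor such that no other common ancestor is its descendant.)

Ancestors of 0923a90: {0923a90, c7176f6}.
Ancestors of b864e87: {000ea6b, 4c9a709, 9f21056, b864e87, c69b17b, c7176f6, f0794ad}.
Common ancestors: {c7176f6}.
The only common ancestor is c7176f6, so it is the merge base.

c7176f6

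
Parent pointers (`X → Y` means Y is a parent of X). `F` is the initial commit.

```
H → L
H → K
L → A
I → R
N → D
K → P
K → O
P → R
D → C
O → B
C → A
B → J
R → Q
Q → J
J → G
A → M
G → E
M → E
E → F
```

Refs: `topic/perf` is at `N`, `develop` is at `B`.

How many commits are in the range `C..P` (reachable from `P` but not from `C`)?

Reachable from P: {E, F, G, J, P, Q, R}.
Reachable from C: {A, C, E, F, M}.
In P's history but not C's: {G, J, P, Q, R} — 5 commits.

5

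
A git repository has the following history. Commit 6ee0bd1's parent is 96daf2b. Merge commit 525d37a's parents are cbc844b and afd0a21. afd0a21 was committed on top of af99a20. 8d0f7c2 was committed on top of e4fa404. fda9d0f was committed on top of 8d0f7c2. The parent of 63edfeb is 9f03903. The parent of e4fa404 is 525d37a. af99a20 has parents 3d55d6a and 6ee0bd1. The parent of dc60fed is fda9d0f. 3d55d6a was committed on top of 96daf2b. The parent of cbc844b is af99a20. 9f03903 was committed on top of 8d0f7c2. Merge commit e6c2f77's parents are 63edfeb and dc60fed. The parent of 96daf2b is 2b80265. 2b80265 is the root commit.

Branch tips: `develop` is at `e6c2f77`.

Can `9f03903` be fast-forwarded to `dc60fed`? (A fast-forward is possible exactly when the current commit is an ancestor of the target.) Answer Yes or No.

A fast-forward from 9f03903 to dc60fed is possible iff 9f03903 is an ancestor of dc60fed.
Ancestors of dc60fed: {2b80265, 3d55d6a, 525d37a, 6ee0bd1, 8d0f7c2, 96daf2b, af99a20, afd0a21, cbc844b, dc60fed, e4fa404, fda9d0f}.
9f03903 is not among them, so fast-forward is not possible.

No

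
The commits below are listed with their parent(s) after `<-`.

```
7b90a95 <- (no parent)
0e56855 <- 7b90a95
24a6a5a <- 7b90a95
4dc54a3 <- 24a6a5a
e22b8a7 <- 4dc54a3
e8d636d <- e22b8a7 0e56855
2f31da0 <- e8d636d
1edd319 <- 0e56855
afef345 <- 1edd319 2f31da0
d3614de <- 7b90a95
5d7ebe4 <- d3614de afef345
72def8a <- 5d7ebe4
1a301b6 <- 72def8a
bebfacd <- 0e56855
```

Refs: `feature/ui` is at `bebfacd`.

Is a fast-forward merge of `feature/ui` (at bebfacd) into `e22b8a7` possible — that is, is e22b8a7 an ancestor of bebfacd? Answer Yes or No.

A fast-forward from e22b8a7 to bebfacd is possible iff e22b8a7 is an ancestor of bebfacd.
Ancestors of bebfacd: {0e56855, 7b90a95, bebfacd}.
e22b8a7 is not among them, so fast-forward is not possible.

No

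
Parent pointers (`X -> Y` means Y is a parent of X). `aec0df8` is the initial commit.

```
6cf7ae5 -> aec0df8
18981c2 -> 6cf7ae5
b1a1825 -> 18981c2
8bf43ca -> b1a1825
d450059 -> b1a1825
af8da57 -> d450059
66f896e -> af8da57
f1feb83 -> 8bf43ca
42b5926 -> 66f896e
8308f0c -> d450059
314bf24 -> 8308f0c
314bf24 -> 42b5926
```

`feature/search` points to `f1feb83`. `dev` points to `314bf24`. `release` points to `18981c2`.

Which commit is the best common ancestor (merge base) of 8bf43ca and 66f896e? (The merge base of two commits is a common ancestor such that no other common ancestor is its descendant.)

b1a1825

Ancestors of 8bf43ca: {18981c2, 6cf7ae5, 8bf43ca, aec0df8, b1a1825}.
Ancestors of 66f896e: {18981c2, 66f896e, 6cf7ae5, aec0df8, af8da57, b1a1825, d450059}.
Common ancestors: {18981c2, 6cf7ae5, aec0df8, b1a1825}.
Among these, b1a1825 is not an ancestor of any other common ancestor — it is the merge base.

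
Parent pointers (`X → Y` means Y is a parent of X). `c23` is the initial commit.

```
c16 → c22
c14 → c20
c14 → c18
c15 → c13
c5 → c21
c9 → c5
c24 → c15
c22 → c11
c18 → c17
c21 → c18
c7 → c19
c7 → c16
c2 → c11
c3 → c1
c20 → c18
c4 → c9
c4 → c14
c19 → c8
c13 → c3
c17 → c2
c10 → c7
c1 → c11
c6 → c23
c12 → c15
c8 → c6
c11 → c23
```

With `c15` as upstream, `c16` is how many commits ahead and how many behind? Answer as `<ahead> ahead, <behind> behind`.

Reachable from c16: {c11, c16, c22, c23}.
Reachable from c15: {c1, c11, c13, c15, c23, c3}.
Only in c16's history (ahead): {c16, c22} — 2.
Only in c15's history (behind): {c1, c13, c15, c3} — 4.

2 ahead, 4 behind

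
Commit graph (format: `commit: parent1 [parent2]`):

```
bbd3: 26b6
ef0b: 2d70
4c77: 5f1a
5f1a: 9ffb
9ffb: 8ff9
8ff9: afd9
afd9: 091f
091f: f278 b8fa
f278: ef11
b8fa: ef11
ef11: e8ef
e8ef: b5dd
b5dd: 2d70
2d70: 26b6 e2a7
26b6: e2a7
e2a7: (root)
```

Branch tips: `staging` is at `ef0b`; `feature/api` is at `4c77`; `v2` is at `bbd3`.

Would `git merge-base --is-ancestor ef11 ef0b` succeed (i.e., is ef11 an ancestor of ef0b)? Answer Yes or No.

No

Ancestors of ef0b: {26b6, 2d70, e2a7, ef0b}.
ef11 is not in that set, so it is not an ancestor of ef0b.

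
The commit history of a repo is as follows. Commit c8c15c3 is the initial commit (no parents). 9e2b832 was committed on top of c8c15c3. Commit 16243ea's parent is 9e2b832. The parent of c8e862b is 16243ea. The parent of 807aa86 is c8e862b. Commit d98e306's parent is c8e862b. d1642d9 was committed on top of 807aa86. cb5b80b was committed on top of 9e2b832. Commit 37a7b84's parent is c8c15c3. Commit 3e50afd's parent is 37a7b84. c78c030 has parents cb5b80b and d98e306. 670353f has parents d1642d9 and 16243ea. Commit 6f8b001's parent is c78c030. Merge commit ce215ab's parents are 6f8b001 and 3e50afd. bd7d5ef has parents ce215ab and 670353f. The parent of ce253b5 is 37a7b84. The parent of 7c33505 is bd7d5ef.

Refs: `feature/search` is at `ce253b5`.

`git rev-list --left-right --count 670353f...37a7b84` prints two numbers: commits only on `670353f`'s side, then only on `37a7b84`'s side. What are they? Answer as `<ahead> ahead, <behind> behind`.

6 ahead, 1 behind

Reachable from 670353f: {16243ea, 670353f, 807aa86, 9e2b832, c8c15c3, c8e862b, d1642d9}.
Reachable from 37a7b84: {37a7b84, c8c15c3}.
Only in 670353f's history (ahead): {16243ea, 670353f, 807aa86, 9e2b832, c8e862b, d1642d9} — 6.
Only in 37a7b84's history (behind): {37a7b84} — 1.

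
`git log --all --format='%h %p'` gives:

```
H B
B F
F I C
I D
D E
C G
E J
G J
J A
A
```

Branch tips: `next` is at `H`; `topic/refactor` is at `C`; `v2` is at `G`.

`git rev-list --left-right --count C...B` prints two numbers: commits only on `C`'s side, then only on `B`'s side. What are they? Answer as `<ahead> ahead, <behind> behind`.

0 ahead, 5 behind

Reachable from C: {A, C, G, J}.
Reachable from B: {A, B, C, D, E, F, G, I, J}.
Only in C's history (ahead): {} — 0.
Only in B's history (behind): {B, D, E, F, I} — 5.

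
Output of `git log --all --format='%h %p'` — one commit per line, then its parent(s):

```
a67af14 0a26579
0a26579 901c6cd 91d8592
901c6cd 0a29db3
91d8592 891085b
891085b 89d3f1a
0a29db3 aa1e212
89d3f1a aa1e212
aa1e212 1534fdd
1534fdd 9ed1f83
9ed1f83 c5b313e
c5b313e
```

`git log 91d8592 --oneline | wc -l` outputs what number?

7

Walking parent pointers from 91d8592: reachable set = {1534fdd, 891085b, 89d3f1a, 91d8592, 9ed1f83, aa1e212, c5b313e}.
That is 7 commits.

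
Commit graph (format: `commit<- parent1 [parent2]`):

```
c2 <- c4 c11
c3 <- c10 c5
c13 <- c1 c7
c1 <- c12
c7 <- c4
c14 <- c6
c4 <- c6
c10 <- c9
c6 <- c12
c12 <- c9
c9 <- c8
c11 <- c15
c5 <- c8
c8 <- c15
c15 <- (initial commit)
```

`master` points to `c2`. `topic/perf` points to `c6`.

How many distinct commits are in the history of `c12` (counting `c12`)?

Walking parent pointers from c12: reachable set = {c12, c15, c8, c9}.
That is 4 commits.

4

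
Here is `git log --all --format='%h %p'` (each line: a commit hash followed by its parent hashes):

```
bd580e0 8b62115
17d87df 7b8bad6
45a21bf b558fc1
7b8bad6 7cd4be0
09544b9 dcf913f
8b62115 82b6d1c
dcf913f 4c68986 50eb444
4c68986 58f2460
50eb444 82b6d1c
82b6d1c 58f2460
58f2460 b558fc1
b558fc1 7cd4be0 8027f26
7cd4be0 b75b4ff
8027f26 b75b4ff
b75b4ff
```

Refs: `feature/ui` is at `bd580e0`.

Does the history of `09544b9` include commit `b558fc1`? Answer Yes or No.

Ancestors of 09544b9 (commits reachable by following parents): {09544b9, 4c68986, 50eb444, 58f2460, 7cd4be0, 8027f26, 82b6d1c, b558fc1, b75b4ff, dcf913f}.
b558fc1 is in that set, so it is an ancestor of 09544b9.

Yes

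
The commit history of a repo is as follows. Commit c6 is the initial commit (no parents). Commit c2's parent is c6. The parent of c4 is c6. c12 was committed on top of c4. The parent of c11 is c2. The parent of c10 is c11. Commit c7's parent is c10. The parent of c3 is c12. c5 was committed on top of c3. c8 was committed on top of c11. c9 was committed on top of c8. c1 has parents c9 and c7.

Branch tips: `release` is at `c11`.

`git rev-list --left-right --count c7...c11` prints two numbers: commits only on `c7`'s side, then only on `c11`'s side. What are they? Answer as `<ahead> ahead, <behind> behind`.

Reachable from c7: {c10, c11, c2, c6, c7}.
Reachable from c11: {c11, c2, c6}.
Only in c7's history (ahead): {c10, c7} — 2.
Only in c11's history (behind): {} — 0.

2 ahead, 0 behind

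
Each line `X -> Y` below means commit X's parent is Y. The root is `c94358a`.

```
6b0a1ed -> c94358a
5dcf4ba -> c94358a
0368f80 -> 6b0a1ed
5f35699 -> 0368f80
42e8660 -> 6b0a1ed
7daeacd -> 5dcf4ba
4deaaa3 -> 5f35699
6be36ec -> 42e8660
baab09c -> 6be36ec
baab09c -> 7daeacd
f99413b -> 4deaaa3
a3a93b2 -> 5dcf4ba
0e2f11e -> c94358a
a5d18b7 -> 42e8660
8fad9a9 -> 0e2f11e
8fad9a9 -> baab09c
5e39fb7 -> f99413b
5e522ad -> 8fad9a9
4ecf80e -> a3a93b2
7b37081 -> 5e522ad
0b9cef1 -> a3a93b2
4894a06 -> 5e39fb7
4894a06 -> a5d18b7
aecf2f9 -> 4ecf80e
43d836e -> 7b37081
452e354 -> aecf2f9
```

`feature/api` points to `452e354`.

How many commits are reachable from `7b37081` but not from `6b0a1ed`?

Reachable from 7b37081: {0e2f11e, 42e8660, 5dcf4ba, 5e522ad, 6b0a1ed, 6be36ec, 7b37081, 7daeacd, 8fad9a9, baab09c, c94358a}.
Reachable from 6b0a1ed: {6b0a1ed, c94358a}.
In 7b37081's history but not 6b0a1ed's: {0e2f11e, 42e8660, 5dcf4ba, 5e522ad, 6be36ec, 7b37081, 7daeacd, 8fad9a9, baab09c} — 9 commits.

9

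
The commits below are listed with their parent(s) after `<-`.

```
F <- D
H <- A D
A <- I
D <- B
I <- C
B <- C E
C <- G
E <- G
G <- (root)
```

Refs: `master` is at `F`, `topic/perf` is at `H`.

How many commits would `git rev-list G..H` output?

Reachable from H: {A, B, C, D, E, G, H, I}.
Reachable from G: {G}.
In H's history but not G's: {A, B, C, D, E, H, I} — 7 commits.

7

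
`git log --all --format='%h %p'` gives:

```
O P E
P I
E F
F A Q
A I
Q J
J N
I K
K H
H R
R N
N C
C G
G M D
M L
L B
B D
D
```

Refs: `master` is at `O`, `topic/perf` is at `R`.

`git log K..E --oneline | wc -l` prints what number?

6

Reachable from E: {A, B, C, D, E, F, G, H, I, J, K, L, M, N, Q, R}.
Reachable from K: {B, C, D, G, H, K, L, M, N, R}.
In E's history but not K's: {A, E, F, I, J, Q} — 6 commits.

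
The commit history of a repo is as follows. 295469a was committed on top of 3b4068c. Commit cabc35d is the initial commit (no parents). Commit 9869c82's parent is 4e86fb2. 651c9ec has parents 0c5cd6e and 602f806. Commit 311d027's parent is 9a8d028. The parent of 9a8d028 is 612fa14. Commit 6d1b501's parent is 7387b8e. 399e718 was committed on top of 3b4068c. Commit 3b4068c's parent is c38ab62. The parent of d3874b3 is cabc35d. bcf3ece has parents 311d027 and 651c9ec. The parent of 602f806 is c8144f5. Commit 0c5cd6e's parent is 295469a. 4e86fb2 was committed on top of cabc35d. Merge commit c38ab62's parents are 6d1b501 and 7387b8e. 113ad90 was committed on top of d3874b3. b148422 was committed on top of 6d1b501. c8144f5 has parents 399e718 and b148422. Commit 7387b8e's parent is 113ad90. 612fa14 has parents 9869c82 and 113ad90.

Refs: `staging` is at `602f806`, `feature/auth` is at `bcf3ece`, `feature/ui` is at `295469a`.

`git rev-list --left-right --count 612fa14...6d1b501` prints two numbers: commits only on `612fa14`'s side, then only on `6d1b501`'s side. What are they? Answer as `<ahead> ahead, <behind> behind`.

Reachable from 612fa14: {113ad90, 4e86fb2, 612fa14, 9869c82, cabc35d, d3874b3}.
Reachable from 6d1b501: {113ad90, 6d1b501, 7387b8e, cabc35d, d3874b3}.
Only in 612fa14's history (ahead): {4e86fb2, 612fa14, 9869c82} — 3.
Only in 6d1b501's history (behind): {6d1b501, 7387b8e} — 2.

3 ahead, 2 behind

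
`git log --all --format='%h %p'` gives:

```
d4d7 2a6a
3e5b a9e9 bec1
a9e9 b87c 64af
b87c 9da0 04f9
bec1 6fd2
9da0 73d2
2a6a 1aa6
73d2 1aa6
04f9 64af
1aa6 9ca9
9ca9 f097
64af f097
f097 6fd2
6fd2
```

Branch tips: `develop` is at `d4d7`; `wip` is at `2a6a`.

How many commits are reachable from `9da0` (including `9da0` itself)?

6

Walking parent pointers from 9da0: reachable set = {1aa6, 6fd2, 73d2, 9ca9, 9da0, f097}.
That is 6 commits.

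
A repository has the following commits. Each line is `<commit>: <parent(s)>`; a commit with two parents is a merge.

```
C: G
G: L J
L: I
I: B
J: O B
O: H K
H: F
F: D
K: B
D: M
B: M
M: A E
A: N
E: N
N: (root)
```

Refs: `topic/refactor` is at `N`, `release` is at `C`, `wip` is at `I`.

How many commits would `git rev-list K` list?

Walking parent pointers from K: reachable set = {A, B, E, K, M, N}.
That is 6 commits.

6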